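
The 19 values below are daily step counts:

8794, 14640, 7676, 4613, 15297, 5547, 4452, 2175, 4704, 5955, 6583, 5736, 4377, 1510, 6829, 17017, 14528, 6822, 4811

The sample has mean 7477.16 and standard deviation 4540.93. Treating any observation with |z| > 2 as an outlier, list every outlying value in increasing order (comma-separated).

Cutoffs at x̄ ± 2s: 7477.16 ± 2·4540.93 = [-1604.70, 16559.02].
17017: z = 2.10, |z| > 2 → outlier.
Every other value lies within [-1604.70, 16559.02].

17017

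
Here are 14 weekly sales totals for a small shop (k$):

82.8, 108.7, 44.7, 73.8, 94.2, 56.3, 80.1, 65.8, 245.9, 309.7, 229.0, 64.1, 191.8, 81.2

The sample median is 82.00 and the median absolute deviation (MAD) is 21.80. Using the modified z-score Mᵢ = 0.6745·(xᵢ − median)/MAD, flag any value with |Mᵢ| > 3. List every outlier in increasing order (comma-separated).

|Mᵢ| > 3 ⇔ |xᵢ − 82.00| > 3·21.80/0.6745 = 96.96.
So outliers lie outside [-14.96, 178.96].
191.8: M = 3.40 → outlier.
229.0: M = 4.55 → outlier.
245.9: M = 5.07 → outlier.
309.7: M = 7.05 → outlier.

191.8, 229.0, 245.9, 309.7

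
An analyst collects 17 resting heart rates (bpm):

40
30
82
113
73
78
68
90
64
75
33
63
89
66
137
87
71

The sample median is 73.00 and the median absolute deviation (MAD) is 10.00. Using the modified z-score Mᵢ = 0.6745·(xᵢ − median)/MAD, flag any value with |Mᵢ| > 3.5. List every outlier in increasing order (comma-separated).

137

|Mᵢ| > 3.5 ⇔ |xᵢ − 73.00| > 3.5·10.00/0.6745 = 51.89.
So outliers lie outside [21.11, 124.89].
137: M = 4.32 → outlier.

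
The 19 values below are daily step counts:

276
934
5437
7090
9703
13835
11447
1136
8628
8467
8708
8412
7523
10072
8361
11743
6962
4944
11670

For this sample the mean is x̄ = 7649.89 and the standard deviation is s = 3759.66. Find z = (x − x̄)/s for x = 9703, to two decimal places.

z = (9703 − 7649.89) / 3759.66 = 0.55.

0.55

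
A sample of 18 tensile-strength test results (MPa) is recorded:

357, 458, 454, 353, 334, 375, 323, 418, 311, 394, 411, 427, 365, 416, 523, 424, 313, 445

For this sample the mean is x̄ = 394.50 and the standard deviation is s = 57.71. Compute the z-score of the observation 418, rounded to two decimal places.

z = (418 − 394.50) / 57.71 = 0.41.

0.41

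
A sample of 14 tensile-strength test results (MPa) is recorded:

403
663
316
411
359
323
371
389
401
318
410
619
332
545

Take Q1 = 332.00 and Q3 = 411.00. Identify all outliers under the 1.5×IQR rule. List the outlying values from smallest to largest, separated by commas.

545, 619, 663

IQR = Q3 − Q1 = 411.00 − 332.00 = 79.00.
Lower fence = Q1 − 1.5·IQR = 332.00 − 118.50 = 213.50.
Upper fence = Q3 + 1.5·IQR = 411.00 + 118.50 = 529.50.
545 > 529.50 → outlier.
619 > 529.50 → outlier.
663 > 529.50 → outlier.
All remaining values lie within [213.50, 529.50].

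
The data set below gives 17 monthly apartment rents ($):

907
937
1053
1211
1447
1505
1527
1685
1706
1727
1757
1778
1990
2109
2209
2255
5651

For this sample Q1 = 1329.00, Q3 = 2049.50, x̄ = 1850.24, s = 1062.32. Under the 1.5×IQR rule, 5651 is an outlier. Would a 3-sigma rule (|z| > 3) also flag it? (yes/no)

z = (5651 − 1850.24) / 1062.32 = 3.58.
|z| = 3.58 > 3.

yes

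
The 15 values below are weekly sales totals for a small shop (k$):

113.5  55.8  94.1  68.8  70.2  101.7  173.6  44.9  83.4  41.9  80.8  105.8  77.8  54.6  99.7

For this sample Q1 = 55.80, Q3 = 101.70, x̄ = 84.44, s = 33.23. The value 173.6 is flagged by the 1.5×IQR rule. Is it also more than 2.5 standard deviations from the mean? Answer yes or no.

z = (173.6 − 84.44) / 33.23 = 2.68.
|z| = 2.68 > 2.5.

yes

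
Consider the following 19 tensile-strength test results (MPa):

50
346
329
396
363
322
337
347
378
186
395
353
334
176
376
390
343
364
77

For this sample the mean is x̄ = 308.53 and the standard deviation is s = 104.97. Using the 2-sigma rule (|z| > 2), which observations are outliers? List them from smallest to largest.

50, 77

Cutoffs at x̄ ± 2s: 308.53 ± 2·104.97 = [98.59, 518.47].
50: z = -2.46, |z| > 2 → outlier.
77: z = -2.21, |z| > 2 → outlier.
Every other value lies within [98.59, 518.47].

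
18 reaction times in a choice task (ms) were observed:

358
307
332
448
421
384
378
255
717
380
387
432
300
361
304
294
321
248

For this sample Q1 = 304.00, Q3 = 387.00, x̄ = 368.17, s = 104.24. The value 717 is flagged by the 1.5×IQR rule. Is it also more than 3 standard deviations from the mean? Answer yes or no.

yes

z = (717 − 368.17) / 104.24 = 3.35.
|z| = 3.35 > 3.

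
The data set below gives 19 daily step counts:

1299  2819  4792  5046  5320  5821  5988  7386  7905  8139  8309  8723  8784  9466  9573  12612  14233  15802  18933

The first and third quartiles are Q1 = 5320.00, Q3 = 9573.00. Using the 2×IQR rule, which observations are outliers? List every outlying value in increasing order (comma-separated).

IQR = Q3 − Q1 = 9573.00 − 5320.00 = 4253.00.
Lower fence = Q1 − 2·IQR = 5320.00 − 8506.00 = -3186.00.
Upper fence = Q3 + 2·IQR = 9573.00 + 8506.00 = 18079.00.
18933 > 18079.00 → outlier.
All remaining values lie within [-3186.00, 18079.00].

18933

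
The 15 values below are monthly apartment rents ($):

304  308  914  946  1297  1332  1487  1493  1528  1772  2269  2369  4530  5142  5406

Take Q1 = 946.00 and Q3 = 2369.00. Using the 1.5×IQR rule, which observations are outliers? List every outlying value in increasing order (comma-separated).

4530, 5142, 5406

IQR = Q3 − Q1 = 2369.00 − 946.00 = 1423.00.
Lower fence = Q1 − 1.5·IQR = 946.00 − 2134.50 = -1188.50.
Upper fence = Q3 + 1.5·IQR = 2369.00 + 2134.50 = 4503.50.
4530 > 4503.50 → outlier.
5142 > 4503.50 → outlier.
5406 > 4503.50 → outlier.
All remaining values lie within [-1188.50, 4503.50].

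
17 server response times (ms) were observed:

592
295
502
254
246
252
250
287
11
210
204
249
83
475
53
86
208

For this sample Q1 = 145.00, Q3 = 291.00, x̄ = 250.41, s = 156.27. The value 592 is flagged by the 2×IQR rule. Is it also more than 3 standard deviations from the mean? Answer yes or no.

no

z = (592 − 250.41) / 156.27 = 2.19.
|z| = 2.19 ≤ 3.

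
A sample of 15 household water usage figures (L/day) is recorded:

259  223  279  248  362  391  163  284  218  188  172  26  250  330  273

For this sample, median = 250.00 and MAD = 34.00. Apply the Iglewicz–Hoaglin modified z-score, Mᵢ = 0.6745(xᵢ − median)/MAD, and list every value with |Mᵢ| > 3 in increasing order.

|Mᵢ| > 3 ⇔ |xᵢ − 250.00| > 3·34.00/0.6745 = 151.22.
So outliers lie outside [98.78, 401.22].
26: M = -4.44 → outlier.

26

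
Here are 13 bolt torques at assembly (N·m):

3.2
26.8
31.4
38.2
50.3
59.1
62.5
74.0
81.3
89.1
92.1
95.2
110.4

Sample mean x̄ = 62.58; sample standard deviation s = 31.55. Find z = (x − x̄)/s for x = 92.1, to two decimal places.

0.94

z = (92.1 − 62.58) / 31.55 = 0.94.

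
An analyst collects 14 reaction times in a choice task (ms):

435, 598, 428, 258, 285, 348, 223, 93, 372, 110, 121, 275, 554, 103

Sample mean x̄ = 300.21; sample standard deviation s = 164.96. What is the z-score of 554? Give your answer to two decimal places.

z = (554 − 300.21) / 164.96 = 1.54.

1.54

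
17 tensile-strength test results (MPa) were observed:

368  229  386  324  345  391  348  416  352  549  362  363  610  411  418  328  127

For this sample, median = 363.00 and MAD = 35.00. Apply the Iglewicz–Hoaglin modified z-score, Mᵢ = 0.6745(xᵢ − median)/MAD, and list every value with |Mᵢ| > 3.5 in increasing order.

|Mᵢ| > 3.5 ⇔ |xᵢ − 363.00| > 3.5·35.00/0.6745 = 181.62.
So outliers lie outside [181.38, 544.62].
127: M = -4.55 → outlier.
549: M = 3.58 → outlier.
610: M = 4.76 → outlier.

127, 549, 610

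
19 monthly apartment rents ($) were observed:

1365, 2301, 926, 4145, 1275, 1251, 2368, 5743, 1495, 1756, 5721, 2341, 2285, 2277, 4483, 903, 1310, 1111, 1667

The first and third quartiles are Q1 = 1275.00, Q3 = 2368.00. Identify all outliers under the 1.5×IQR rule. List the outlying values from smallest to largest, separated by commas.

4145, 4483, 5721, 5743

IQR = Q3 − Q1 = 2368.00 − 1275.00 = 1093.00.
Lower fence = Q1 − 1.5·IQR = 1275.00 − 1639.50 = -364.50.
Upper fence = Q3 + 1.5·IQR = 2368.00 + 1639.50 = 4007.50.
4145 > 4007.50 → outlier.
4483 > 4007.50 → outlier.
5721 > 4007.50 → outlier.
5743 > 4007.50 → outlier.
All remaining values lie within [-364.50, 4007.50].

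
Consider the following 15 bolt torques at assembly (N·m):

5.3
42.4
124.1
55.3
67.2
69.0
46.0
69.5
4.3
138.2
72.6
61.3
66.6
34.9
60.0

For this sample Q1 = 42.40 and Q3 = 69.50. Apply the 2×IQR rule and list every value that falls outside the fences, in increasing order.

124.1, 138.2

IQR = Q3 − Q1 = 69.50 − 42.40 = 27.10.
Lower fence = Q1 − 2·IQR = 42.40 − 54.20 = -11.80.
Upper fence = Q3 + 2·IQR = 69.50 + 54.20 = 123.70.
124.1 > 123.70 → outlier.
138.2 > 123.70 → outlier.
All remaining values lie within [-11.80, 123.70].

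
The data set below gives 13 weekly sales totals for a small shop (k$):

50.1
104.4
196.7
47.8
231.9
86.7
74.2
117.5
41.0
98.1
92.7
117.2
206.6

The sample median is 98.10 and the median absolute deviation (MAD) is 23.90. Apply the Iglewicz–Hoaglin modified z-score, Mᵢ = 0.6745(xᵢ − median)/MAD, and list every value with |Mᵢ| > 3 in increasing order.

206.6, 231.9

|Mᵢ| > 3 ⇔ |xᵢ − 98.10| > 3·23.90/0.6745 = 106.30.
So outliers lie outside [-8.20, 204.40].
206.6: M = 3.06 → outlier.
231.9: M = 3.78 → outlier.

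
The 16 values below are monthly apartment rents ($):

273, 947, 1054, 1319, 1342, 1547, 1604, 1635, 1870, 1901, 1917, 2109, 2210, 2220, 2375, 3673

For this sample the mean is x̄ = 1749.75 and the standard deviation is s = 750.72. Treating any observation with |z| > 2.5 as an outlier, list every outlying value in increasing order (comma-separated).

Cutoffs at x̄ ± 2.5s: 1749.75 ± 2.5·750.72 = [-127.05, 3626.55].
3673: z = 2.56, |z| > 2.5 → outlier.
Every other value lies within [-127.05, 3626.55].

3673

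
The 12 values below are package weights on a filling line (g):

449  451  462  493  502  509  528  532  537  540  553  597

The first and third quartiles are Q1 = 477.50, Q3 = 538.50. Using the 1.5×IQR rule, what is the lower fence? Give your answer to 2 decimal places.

IQR = Q3 − Q1 = 538.50 − 477.50 = 61.00.
Lower fence = Q1 − 1.5·IQR = 477.50 − 91.50 = 386.00.
Upper fence = Q3 + 1.5·IQR = 538.50 + 91.50 = 630.00.

386.00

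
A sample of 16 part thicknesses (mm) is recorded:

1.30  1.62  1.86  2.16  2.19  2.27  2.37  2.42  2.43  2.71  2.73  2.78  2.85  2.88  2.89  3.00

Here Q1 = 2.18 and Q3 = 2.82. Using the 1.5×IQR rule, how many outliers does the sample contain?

0

IQR = 0.64; fences at 2.18 − 0.96 = 1.22 and 2.82 + 0.96 = 3.78.
Every value lies within the cutoffs.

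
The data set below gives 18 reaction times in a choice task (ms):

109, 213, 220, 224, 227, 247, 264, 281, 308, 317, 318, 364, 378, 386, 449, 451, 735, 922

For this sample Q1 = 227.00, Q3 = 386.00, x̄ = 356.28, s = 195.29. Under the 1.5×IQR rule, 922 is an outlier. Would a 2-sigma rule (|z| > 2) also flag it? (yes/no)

z = (922 − 356.28) / 195.29 = 2.90.
|z| = 2.90 > 2.

yes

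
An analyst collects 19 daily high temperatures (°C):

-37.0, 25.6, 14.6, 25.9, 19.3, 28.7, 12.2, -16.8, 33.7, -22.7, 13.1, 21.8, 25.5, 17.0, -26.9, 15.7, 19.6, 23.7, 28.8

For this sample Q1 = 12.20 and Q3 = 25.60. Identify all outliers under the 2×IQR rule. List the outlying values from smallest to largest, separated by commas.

-37.0, -26.9, -22.7, -16.8

IQR = Q3 − Q1 = 25.60 − 12.20 = 13.40.
Lower fence = Q1 − 2·IQR = 12.20 − 26.80 = -14.60.
Upper fence = Q3 + 2·IQR = 25.60 + 26.80 = 52.40.
-37.0 < -14.60 → outlier.
-26.9 < -14.60 → outlier.
-22.7 < -14.60 → outlier.
-16.8 < -14.60 → outlier.
All remaining values lie within [-14.60, 52.40].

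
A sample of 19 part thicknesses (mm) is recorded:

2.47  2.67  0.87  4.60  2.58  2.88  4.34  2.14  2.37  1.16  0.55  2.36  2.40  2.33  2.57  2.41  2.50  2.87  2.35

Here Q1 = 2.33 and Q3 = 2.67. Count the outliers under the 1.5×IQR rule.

IQR = 0.34; fences at 2.33 − 0.51 = 1.82 and 2.67 + 0.51 = 3.18.
Outside the cutoffs: 0.55, 0.87, 1.16, 4.34, 4.60.

5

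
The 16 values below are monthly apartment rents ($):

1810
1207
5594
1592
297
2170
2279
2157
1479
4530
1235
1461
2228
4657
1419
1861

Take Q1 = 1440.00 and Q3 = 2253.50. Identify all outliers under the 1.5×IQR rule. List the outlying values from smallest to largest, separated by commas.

4530, 4657, 5594

IQR = Q3 − Q1 = 2253.50 − 1440.00 = 813.50.
Lower fence = Q1 − 1.5·IQR = 1440.00 − 1220.25 = 219.75.
Upper fence = Q3 + 1.5·IQR = 2253.50 + 1220.25 = 3473.75.
4530 > 3473.75 → outlier.
4657 > 3473.75 → outlier.
5594 > 3473.75 → outlier.
All remaining values lie within [219.75, 3473.75].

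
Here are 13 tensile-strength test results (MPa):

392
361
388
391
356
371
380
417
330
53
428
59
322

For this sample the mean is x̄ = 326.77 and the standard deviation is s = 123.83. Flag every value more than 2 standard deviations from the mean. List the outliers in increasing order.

53, 59

Cutoffs at x̄ ± 2s: 326.77 ± 2·123.83 = [79.11, 574.43].
53: z = -2.21, |z| > 2 → outlier.
59: z = -2.16, |z| > 2 → outlier.
Every other value lies within [79.11, 574.43].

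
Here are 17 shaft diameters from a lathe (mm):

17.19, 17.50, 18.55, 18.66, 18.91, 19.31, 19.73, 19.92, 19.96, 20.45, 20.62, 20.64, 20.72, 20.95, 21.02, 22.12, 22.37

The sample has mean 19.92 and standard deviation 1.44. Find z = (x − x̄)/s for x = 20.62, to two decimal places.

z = (20.62 − 19.92) / 1.44 = 0.49.

0.49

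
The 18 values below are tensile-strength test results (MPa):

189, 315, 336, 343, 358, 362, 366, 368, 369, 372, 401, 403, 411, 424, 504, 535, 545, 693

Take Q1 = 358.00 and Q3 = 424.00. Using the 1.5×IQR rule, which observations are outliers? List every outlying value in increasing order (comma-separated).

189, 535, 545, 693

IQR = Q3 − Q1 = 424.00 − 358.00 = 66.00.
Lower fence = Q1 − 1.5·IQR = 358.00 − 99.00 = 259.00.
Upper fence = Q3 + 1.5·IQR = 424.00 + 99.00 = 523.00.
189 < 259.00 → outlier.
535 > 523.00 → outlier.
545 > 523.00 → outlier.
693 > 523.00 → outlier.
All remaining values lie within [259.00, 523.00].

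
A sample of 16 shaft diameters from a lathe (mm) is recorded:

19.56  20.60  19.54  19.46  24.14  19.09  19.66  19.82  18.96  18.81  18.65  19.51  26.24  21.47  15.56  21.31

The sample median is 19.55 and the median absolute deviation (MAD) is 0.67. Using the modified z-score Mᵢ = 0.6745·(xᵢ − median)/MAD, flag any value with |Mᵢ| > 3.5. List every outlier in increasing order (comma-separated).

15.56, 24.14, 26.24

|Mᵢ| > 3.5 ⇔ |xᵢ − 19.55| > 3.5·0.67/0.6745 = 3.48.
So outliers lie outside [16.07, 23.03].
15.56: M = -4.02 → outlier.
24.14: M = 4.62 → outlier.
26.24: M = 6.73 → outlier.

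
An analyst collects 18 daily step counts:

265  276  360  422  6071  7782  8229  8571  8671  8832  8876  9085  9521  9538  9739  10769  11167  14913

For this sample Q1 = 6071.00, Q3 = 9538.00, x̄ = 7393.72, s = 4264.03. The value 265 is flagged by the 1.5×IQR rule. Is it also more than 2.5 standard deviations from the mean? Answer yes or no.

no

z = (265 − 7393.72) / 4264.03 = -1.67.
|z| = 1.67 ≤ 2.5.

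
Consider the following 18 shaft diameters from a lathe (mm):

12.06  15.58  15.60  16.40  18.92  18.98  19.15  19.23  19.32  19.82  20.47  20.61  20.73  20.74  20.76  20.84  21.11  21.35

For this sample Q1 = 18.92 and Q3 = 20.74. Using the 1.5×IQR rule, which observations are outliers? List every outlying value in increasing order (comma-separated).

IQR = Q3 − Q1 = 20.74 − 18.92 = 1.82.
Lower fence = Q1 − 1.5·IQR = 18.92 − 2.73 = 16.19.
Upper fence = Q3 + 1.5·IQR = 20.74 + 2.73 = 23.47.
12.06 < 16.19 → outlier.
15.58 < 16.19 → outlier.
15.60 < 16.19 → outlier.
All remaining values lie within [16.19, 23.47].

12.06, 15.58, 15.60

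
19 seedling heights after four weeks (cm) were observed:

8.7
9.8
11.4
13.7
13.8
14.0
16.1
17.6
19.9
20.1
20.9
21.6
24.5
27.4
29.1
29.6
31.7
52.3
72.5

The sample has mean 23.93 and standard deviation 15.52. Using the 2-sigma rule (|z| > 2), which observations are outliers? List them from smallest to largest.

Cutoffs at x̄ ± 2s: 23.93 ± 2·15.52 = [-7.11, 54.97].
72.5: z = 3.13, |z| > 2 → outlier.
Every other value lies within [-7.11, 54.97].

72.5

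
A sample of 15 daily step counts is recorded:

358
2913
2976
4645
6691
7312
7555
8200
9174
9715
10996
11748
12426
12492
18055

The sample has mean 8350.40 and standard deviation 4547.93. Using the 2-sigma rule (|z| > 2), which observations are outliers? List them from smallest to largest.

18055

Cutoffs at x̄ ± 2s: 8350.40 ± 2·4547.93 = [-745.46, 17446.26].
18055: z = 2.13, |z| > 2 → outlier.
Every other value lies within [-745.46, 17446.26].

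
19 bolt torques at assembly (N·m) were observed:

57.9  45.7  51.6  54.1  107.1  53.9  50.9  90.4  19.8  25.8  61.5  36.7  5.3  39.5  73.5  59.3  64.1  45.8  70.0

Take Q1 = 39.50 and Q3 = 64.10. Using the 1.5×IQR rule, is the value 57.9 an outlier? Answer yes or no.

no

IQR = Q3 − Q1 = 64.10 − 39.50 = 24.60.
Lower fence = Q1 − 1.5·IQR = 39.50 − 36.90 = 2.60.
Upper fence = Q3 + 1.5·IQR = 64.10 + 36.90 = 101.00.
57.9 lies within [2.60, 101.00].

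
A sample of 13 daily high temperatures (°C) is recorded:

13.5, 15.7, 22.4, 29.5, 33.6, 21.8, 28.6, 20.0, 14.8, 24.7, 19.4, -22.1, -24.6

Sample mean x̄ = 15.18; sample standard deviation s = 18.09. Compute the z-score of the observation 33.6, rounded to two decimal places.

1.02

z = (33.6 − 15.18) / 18.09 = 1.02.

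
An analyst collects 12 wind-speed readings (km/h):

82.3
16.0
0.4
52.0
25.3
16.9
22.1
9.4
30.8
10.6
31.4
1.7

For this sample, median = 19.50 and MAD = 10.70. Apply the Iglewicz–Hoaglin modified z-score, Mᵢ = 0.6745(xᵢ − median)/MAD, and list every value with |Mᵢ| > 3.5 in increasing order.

82.3

|Mᵢ| > 3.5 ⇔ |xᵢ − 19.50| > 3.5·10.70/0.6745 = 55.52.
So outliers lie outside [-36.02, 75.02].
82.3: M = 3.96 → outlier.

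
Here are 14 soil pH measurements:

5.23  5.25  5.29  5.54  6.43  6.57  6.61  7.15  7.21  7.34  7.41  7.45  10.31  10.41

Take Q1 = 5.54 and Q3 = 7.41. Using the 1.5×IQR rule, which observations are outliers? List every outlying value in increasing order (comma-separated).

10.31, 10.41

IQR = Q3 − Q1 = 7.41 − 5.54 = 1.87.
Lower fence = Q1 − 1.5·IQR = 5.54 − 2.805 = 2.735.
Upper fence = Q3 + 1.5·IQR = 7.41 + 2.805 = 10.215.
10.31 > 10.215 → outlier.
10.41 > 10.215 → outlier.
All remaining values lie within [2.735, 10.215].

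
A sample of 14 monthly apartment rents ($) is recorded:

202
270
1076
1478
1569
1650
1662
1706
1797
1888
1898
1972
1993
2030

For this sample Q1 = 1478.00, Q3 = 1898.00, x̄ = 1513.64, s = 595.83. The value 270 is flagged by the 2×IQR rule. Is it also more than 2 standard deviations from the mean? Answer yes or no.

yes

z = (270 − 1513.64) / 595.83 = -2.09.
|z| = 2.09 > 2.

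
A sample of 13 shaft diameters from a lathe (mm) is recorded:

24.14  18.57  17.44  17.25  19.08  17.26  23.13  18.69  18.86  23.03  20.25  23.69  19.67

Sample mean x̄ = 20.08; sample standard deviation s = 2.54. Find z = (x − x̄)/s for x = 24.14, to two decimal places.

z = (24.14 − 20.08) / 2.54 = 1.60.

1.60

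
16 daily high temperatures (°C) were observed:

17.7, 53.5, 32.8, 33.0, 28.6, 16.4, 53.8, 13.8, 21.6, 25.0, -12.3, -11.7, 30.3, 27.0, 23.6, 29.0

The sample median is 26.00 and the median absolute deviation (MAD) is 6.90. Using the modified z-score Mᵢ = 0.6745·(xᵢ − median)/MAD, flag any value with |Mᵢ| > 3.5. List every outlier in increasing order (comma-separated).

-12.3, -11.7

|Mᵢ| > 3.5 ⇔ |xᵢ − 26.00| > 3.5·6.90/0.6745 = 35.80.
So outliers lie outside [-9.80, 61.80].
-12.3: M = -3.74 → outlier.
-11.7: M = -3.69 → outlier.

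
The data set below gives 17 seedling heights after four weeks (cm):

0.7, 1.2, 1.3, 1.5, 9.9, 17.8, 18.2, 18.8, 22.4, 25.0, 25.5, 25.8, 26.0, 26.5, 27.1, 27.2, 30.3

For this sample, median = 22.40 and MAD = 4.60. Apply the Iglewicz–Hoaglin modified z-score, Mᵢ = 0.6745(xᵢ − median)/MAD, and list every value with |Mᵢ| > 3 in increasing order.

|Mᵢ| > 3 ⇔ |xᵢ − 22.40| > 3·4.60/0.6745 = 20.46.
So outliers lie outside [1.94, 42.86].
0.7: M = -3.18 → outlier.
1.2: M = -3.11 → outlier.
1.3: M = -3.09 → outlier.
1.5: M = -3.06 → outlier.

0.7, 1.2, 1.3, 1.5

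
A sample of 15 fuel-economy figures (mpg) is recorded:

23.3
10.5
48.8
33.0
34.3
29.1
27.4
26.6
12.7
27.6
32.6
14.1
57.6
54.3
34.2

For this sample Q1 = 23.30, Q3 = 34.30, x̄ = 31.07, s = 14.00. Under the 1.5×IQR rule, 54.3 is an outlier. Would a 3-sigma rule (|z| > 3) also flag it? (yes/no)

no

z = (54.3 − 31.07) / 14.00 = 1.66.
|z| = 1.66 ≤ 3.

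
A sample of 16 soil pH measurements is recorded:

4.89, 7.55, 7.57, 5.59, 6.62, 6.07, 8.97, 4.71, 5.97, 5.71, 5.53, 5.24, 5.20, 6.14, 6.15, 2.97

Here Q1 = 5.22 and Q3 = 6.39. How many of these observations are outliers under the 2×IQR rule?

1

IQR = 1.17; fences at 5.22 − 2.34 = 2.88 and 6.39 + 2.34 = 8.73.
Outside the cutoffs: 8.97.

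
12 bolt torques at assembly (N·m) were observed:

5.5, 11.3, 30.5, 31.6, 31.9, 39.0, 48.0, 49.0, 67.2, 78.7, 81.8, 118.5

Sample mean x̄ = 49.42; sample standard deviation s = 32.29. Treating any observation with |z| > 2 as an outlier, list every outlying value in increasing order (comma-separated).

Cutoffs at x̄ ± 2s: 49.42 ± 2·32.29 = [-15.16, 114.00].
118.5: z = 2.14, |z| > 2 → outlier.
Every other value lies within [-15.16, 114.00].

118.5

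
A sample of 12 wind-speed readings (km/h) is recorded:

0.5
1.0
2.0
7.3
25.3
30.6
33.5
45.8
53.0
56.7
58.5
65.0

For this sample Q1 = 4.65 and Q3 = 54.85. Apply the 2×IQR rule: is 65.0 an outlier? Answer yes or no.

IQR = Q3 − Q1 = 54.85 − 4.65 = 50.20.
Lower fence = Q1 − 2·IQR = 4.65 − 100.40 = -95.75.
Upper fence = Q3 + 2·IQR = 54.85 + 100.40 = 155.25.
65.0 lies within [-95.75, 155.25].

no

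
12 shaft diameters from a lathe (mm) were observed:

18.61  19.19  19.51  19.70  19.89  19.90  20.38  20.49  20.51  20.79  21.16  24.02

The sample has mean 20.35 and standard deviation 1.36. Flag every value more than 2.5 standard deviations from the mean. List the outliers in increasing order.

Cutoffs at x̄ ± 2.5s: 20.35 ± 2.5·1.36 = [16.95, 23.75].
24.02: z = 2.70, |z| > 2.5 → outlier.
Every other value lies within [16.95, 23.75].

24.02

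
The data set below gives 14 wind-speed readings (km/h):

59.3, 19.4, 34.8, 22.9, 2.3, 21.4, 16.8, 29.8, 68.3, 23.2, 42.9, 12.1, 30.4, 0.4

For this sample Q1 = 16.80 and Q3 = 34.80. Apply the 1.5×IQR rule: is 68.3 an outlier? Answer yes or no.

yes

IQR = Q3 − Q1 = 34.80 − 16.80 = 18.00.
Lower fence = Q1 − 1.5·IQR = 16.80 − 27.00 = -10.20.
Upper fence = Q3 + 1.5·IQR = 34.80 + 27.00 = 61.80.
68.3 lies above the upper fence.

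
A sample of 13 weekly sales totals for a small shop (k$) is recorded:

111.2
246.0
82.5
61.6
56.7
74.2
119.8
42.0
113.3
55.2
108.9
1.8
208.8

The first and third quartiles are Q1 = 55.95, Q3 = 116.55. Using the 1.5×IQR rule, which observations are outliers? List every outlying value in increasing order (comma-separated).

IQR = Q3 − Q1 = 116.55 − 55.95 = 60.60.
Lower fence = Q1 − 1.5·IQR = 55.95 − 90.90 = -34.95.
Upper fence = Q3 + 1.5·IQR = 116.55 + 90.90 = 207.45.
208.8 > 207.45 → outlier.
246.0 > 207.45 → outlier.
All remaining values lie within [-34.95, 207.45].

208.8, 246.0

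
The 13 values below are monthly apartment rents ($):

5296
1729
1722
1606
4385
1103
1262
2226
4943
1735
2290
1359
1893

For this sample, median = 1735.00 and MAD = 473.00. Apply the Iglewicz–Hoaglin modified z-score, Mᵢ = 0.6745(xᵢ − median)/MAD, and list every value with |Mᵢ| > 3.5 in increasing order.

|Mᵢ| > 3.5 ⇔ |xᵢ − 1735.00| > 3.5·473.00/0.6745 = 2454.41.
So outliers lie outside [-719.41, 4189.41].
4385: M = 3.78 → outlier.
4943: M = 4.57 → outlier.
5296: M = 5.08 → outlier.

4385, 4943, 5296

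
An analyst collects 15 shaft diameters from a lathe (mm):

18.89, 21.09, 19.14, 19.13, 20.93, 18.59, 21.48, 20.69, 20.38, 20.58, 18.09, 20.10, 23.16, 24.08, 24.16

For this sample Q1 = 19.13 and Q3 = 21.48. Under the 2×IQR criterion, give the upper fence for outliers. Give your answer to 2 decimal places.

26.18

IQR = Q3 − Q1 = 21.48 − 19.13 = 2.35.
Lower fence = Q1 − 2·IQR = 19.13 − 4.70 = 14.43.
Upper fence = Q3 + 2·IQR = 21.48 + 4.70 = 26.18.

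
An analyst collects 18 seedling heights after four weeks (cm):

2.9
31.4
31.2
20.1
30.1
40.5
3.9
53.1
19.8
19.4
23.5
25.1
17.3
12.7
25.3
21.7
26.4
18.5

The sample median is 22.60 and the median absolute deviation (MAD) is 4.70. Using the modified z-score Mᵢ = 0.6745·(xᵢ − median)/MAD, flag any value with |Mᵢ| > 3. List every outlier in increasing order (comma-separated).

53.1

|Mᵢ| > 3 ⇔ |xᵢ − 22.60| > 3·4.70/0.6745 = 20.90.
So outliers lie outside [1.70, 43.50].
53.1: M = 4.38 → outlier.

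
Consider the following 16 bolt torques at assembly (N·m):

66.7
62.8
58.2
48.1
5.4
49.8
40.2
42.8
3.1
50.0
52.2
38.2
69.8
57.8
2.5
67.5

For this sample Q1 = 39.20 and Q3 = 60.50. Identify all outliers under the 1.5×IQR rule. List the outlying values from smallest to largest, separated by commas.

2.5, 3.1, 5.4

IQR = Q3 − Q1 = 60.50 − 39.20 = 21.30.
Lower fence = Q1 − 1.5·IQR = 39.20 − 31.95 = 7.25.
Upper fence = Q3 + 1.5·IQR = 60.50 + 31.95 = 92.45.
2.5 < 7.25 → outlier.
3.1 < 7.25 → outlier.
5.4 < 7.25 → outlier.
All remaining values lie within [7.25, 92.45].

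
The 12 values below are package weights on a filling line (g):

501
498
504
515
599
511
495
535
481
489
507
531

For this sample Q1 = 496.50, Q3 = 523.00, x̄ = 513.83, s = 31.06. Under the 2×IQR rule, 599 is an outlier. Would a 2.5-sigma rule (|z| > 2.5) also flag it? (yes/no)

z = (599 − 513.83) / 31.06 = 2.74.
|z| = 2.74 > 2.5.

yes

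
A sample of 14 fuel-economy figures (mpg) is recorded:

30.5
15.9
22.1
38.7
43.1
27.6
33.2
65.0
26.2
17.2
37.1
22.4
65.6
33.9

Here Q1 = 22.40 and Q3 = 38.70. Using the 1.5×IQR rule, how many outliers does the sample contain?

IQR = 16.30; fences at 22.40 − 24.45 = -2.05 and 38.70 + 24.45 = 63.15.
Outside the cutoffs: 65.0, 65.6.

2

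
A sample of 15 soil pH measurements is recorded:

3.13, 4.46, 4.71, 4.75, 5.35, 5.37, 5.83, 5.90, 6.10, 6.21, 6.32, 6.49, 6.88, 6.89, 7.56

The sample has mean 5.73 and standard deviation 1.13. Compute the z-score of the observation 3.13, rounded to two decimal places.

z = (3.13 − 5.73) / 1.13 = -2.30.

-2.30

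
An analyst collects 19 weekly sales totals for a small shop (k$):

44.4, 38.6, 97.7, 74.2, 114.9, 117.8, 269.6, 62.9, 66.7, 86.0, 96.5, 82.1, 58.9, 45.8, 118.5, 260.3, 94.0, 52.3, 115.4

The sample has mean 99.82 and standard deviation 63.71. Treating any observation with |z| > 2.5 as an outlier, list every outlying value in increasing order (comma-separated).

Cutoffs at x̄ ± 2.5s: 99.82 ± 2.5·63.71 = [-59.455, 259.095].
260.3: z = 2.52, |z| > 2.5 → outlier.
269.6: z = 2.66, |z| > 2.5 → outlier.
Every other value lies within [-59.455, 259.095].

260.3, 269.6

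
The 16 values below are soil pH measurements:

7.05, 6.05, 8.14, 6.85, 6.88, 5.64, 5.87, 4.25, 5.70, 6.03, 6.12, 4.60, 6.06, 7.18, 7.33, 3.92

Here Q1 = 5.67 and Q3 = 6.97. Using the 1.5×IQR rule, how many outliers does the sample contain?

0

IQR = 1.30; fences at 5.67 − 1.95 = 3.72 and 6.97 + 1.95 = 8.92.
Every value lies within the cutoffs.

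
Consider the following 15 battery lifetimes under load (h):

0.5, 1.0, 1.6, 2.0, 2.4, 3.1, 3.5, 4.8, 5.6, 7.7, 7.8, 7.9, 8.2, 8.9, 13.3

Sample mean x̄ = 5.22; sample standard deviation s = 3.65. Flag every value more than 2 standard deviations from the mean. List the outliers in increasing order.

13.3

Cutoffs at x̄ ± 2s: 5.22 ± 2·3.65 = [-2.08, 12.52].
13.3: z = 2.21, |z| > 2 → outlier.
Every other value lies within [-2.08, 12.52].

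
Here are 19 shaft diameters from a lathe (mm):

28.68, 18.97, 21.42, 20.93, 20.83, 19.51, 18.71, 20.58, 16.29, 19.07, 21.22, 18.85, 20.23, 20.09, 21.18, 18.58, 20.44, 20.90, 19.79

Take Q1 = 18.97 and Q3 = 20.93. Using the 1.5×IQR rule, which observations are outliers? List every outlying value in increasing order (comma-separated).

28.68

IQR = Q3 − Q1 = 20.93 − 18.97 = 1.96.
Lower fence = Q1 − 1.5·IQR = 18.97 − 2.94 = 16.03.
Upper fence = Q3 + 1.5·IQR = 20.93 + 2.94 = 23.87.
28.68 > 23.87 → outlier.
All remaining values lie within [16.03, 23.87].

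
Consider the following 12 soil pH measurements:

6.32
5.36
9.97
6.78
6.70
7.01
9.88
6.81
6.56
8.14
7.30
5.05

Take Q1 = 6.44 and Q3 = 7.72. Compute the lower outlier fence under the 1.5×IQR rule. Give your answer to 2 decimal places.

IQR = Q3 − Q1 = 7.72 − 6.44 = 1.28.
Lower fence = Q1 − 1.5·IQR = 6.44 − 1.92 = 4.52.
Upper fence = Q3 + 1.5·IQR = 7.72 + 1.92 = 9.64.

4.52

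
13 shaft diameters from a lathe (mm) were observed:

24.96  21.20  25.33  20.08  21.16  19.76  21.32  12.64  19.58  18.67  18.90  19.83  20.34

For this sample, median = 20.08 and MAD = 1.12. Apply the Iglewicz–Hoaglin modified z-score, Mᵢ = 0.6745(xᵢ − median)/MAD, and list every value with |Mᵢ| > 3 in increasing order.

12.64, 25.33

|Mᵢ| > 3 ⇔ |xᵢ − 20.08| > 3·1.12/0.6745 = 4.98.
So outliers lie outside [15.10, 25.06].
12.64: M = -4.48 → outlier.
25.33: M = 3.16 → outlier.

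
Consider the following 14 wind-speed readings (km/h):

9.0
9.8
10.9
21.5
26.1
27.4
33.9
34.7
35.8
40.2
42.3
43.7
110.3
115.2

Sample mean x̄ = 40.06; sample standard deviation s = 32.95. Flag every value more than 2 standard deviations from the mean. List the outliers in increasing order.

110.3, 115.2

Cutoffs at x̄ ± 2s: 40.06 ± 2·32.95 = [-25.84, 105.96].
110.3: z = 2.13, |z| > 2 → outlier.
115.2: z = 2.28, |z| > 2 → outlier.
Every other value lies within [-25.84, 105.96].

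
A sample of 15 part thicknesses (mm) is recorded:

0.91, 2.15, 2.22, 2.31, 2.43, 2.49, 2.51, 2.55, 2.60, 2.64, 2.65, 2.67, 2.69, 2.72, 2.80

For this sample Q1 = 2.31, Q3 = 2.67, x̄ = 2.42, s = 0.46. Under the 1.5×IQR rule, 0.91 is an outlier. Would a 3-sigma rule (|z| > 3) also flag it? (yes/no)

z = (0.91 − 2.42) / 0.46 = -3.28.
|z| = 3.28 > 3.

yes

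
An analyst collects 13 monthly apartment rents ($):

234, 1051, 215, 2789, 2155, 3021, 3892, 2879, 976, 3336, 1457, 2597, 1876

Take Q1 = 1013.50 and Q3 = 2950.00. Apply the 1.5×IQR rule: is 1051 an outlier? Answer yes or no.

IQR = Q3 − Q1 = 2950.00 − 1013.50 = 1936.50.
Lower fence = Q1 − 1.5·IQR = 1013.50 − 2904.75 = -1891.25.
Upper fence = Q3 + 1.5·IQR = 2950.00 + 2904.75 = 5854.75.
1051 lies within [-1891.25, 5854.75].

no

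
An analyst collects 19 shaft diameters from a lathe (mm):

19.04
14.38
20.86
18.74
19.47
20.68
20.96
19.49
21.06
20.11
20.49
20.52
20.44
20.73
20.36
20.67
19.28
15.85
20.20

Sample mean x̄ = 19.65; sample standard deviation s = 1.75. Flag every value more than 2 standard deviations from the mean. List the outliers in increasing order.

14.38, 15.85

Cutoffs at x̄ ± 2s: 19.65 ± 2·1.75 = [16.15, 23.15].
14.38: z = -3.01, |z| > 2 → outlier.
15.85: z = -2.17, |z| > 2 → outlier.
Every other value lies within [16.15, 23.15].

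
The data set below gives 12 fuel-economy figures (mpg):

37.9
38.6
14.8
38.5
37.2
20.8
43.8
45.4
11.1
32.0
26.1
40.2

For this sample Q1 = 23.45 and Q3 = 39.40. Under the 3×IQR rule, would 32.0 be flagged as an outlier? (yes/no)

IQR = Q3 − Q1 = 39.40 − 23.45 = 15.95.
Lower fence = Q1 − 3·IQR = 23.45 − 47.85 = -24.40.
Upper fence = Q3 + 3·IQR = 39.40 + 47.85 = 87.25.
32.0 lies within [-24.40, 87.25].

no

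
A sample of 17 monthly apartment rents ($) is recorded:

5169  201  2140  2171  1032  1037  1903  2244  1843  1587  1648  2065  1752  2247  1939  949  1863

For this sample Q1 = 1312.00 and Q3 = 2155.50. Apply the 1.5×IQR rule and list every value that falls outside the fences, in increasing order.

IQR = Q3 − Q1 = 2155.50 − 1312.00 = 843.50.
Lower fence = Q1 − 1.5·IQR = 1312.00 − 1265.25 = 46.75.
Upper fence = Q3 + 1.5·IQR = 2155.50 + 1265.25 = 3420.75.
5169 > 3420.75 → outlier.
All remaining values lie within [46.75, 3420.75].

5169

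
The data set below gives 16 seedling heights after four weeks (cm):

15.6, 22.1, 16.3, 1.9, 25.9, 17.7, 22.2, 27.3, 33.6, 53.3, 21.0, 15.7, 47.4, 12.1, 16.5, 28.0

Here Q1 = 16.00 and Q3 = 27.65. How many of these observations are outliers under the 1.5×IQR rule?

IQR = 11.65; fences at 16.00 − 17.475 = -1.475 and 27.65 + 17.475 = 45.125.
Outside the cutoffs: 47.4, 53.3.

2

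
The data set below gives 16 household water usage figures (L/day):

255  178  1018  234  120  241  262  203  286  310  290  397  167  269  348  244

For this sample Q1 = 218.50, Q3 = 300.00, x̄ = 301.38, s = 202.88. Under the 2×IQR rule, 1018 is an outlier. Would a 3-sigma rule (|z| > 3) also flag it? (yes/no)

z = (1018 − 301.38) / 202.88 = 3.53.
|z| = 3.53 > 3.

yes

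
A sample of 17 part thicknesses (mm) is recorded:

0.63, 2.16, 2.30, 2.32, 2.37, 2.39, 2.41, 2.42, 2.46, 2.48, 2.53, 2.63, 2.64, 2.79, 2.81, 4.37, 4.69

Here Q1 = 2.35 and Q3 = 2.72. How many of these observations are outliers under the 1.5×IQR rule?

3

IQR = 0.37; fences at 2.35 − 0.555 = 1.795 and 2.72 + 0.555 = 3.275.
Outside the cutoffs: 0.63, 4.37, 4.69.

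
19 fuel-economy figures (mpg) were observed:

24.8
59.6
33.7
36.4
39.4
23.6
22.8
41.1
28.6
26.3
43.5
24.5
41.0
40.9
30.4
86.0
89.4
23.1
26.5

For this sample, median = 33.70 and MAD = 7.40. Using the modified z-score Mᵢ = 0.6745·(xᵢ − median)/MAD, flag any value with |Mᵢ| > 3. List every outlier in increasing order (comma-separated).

|Mᵢ| > 3 ⇔ |xᵢ − 33.70| > 3·7.40/0.6745 = 32.91.
So outliers lie outside [0.79, 66.61].
86.0: M = 4.77 → outlier.
89.4: M = 5.08 → outlier.

86.0, 89.4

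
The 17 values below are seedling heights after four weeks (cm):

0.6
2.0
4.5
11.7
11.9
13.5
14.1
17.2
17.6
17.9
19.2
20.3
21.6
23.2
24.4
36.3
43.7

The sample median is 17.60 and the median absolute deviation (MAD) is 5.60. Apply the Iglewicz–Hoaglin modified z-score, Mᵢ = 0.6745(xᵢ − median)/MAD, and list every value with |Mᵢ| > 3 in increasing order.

43.7

|Mᵢ| > 3 ⇔ |xᵢ − 17.60| > 3·5.60/0.6745 = 24.91.
So outliers lie outside [-7.31, 42.51].
43.7: M = 3.14 → outlier.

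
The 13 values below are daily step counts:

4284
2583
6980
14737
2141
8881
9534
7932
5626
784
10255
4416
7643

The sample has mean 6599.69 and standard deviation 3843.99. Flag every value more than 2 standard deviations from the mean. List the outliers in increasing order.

14737

Cutoffs at x̄ ± 2s: 6599.69 ± 2·3843.99 = [-1088.29, 14287.67].
14737: z = 2.12, |z| > 2 → outlier.
Every other value lies within [-1088.29, 14287.67].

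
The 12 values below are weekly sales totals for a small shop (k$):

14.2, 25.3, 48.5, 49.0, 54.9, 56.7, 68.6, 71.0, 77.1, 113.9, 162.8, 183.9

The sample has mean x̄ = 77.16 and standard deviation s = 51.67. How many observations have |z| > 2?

1

Cutoffs: x̄ ± 2s = [-26.18, 180.50].
Outside the cutoffs: 183.9.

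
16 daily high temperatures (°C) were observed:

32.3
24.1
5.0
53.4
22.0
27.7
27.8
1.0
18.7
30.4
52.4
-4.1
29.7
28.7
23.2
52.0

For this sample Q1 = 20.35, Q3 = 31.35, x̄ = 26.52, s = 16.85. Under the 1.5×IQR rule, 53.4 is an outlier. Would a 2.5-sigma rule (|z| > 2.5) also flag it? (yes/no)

no

z = (53.4 − 26.52) / 16.85 = 1.60.
|z| = 1.60 ≤ 2.5.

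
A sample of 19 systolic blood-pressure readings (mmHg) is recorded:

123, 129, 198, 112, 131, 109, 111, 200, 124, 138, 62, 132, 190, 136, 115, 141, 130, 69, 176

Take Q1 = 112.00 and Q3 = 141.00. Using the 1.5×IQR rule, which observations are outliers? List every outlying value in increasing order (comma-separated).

IQR = Q3 − Q1 = 141.00 − 112.00 = 29.00.
Lower fence = Q1 − 1.5·IQR = 112.00 − 43.50 = 68.50.
Upper fence = Q3 + 1.5·IQR = 141.00 + 43.50 = 184.50.
62 < 68.50 → outlier.
190 > 184.50 → outlier.
198 > 184.50 → outlier.
200 > 184.50 → outlier.
All remaining values lie within [68.50, 184.50].

62, 190, 198, 200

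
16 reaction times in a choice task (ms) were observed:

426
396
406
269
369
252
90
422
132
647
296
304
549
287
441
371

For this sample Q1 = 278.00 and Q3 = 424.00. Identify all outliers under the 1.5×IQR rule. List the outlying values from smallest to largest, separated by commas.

647

IQR = Q3 − Q1 = 424.00 − 278.00 = 146.00.
Lower fence = Q1 − 1.5·IQR = 278.00 − 219.00 = 59.00.
Upper fence = Q3 + 1.5·IQR = 424.00 + 219.00 = 643.00.
647 > 643.00 → outlier.
All remaining values lie within [59.00, 643.00].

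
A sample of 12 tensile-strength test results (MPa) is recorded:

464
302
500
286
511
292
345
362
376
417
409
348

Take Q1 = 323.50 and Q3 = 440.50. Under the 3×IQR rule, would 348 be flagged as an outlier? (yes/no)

no

IQR = Q3 − Q1 = 440.50 − 323.50 = 117.00.
Lower fence = Q1 − 3·IQR = 323.50 − 351.00 = -27.50.
Upper fence = Q3 + 3·IQR = 440.50 + 351.00 = 791.50.
348 lies within [-27.50, 791.50].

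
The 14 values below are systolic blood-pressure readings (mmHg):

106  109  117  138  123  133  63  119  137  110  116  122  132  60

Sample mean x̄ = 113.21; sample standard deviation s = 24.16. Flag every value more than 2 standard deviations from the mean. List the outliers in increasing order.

60, 63

Cutoffs at x̄ ± 2s: 113.21 ± 2·24.16 = [64.89, 161.53].
60: z = -2.20, |z| > 2 → outlier.
63: z = -2.08, |z| > 2 → outlier.
Every other value lies within [64.89, 161.53].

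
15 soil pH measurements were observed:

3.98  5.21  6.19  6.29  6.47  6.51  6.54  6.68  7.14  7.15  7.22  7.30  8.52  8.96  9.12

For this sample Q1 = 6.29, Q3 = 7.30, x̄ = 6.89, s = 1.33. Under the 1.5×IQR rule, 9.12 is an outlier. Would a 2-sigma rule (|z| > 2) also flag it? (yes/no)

no

z = (9.12 − 6.89) / 1.33 = 1.68.
|z| = 1.68 ≤ 2.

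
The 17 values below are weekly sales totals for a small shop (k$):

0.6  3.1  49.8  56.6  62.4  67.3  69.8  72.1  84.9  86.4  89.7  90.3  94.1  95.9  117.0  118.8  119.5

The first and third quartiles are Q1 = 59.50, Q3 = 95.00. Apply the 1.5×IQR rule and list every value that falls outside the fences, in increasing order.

IQR = Q3 − Q1 = 95.00 − 59.50 = 35.50.
Lower fence = Q1 − 1.5·IQR = 59.50 − 53.25 = 6.25.
Upper fence = Q3 + 1.5·IQR = 95.00 + 53.25 = 148.25.
0.6 < 6.25 → outlier.
3.1 < 6.25 → outlier.
All remaining values lie within [6.25, 148.25].

0.6, 3.1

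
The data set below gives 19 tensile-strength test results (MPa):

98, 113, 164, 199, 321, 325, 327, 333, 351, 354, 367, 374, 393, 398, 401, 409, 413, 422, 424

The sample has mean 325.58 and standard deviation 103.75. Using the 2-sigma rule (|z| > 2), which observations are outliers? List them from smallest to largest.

Cutoffs at x̄ ± 2s: 325.58 ± 2·103.75 = [118.08, 533.08].
98: z = -2.19, |z| > 2 → outlier.
113: z = -2.05, |z| > 2 → outlier.
Every other value lies within [118.08, 533.08].

98, 113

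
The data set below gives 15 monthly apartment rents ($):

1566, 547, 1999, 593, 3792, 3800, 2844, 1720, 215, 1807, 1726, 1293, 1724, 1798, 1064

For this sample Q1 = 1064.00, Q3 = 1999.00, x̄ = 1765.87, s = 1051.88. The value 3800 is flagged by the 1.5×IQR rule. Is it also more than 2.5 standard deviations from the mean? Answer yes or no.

z = (3800 − 1765.87) / 1051.88 = 1.93.
|z| = 1.93 ≤ 2.5.

no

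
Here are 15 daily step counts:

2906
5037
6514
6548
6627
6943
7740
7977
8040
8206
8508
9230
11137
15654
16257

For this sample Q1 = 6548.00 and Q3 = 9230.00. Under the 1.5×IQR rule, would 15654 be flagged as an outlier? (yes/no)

yes

IQR = Q3 − Q1 = 9230.00 − 6548.00 = 2682.00.
Lower fence = Q1 − 1.5·IQR = 6548.00 − 4023.00 = 2525.00.
Upper fence = Q3 + 1.5·IQR = 9230.00 + 4023.00 = 13253.00.
15654 lies above the upper fence.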